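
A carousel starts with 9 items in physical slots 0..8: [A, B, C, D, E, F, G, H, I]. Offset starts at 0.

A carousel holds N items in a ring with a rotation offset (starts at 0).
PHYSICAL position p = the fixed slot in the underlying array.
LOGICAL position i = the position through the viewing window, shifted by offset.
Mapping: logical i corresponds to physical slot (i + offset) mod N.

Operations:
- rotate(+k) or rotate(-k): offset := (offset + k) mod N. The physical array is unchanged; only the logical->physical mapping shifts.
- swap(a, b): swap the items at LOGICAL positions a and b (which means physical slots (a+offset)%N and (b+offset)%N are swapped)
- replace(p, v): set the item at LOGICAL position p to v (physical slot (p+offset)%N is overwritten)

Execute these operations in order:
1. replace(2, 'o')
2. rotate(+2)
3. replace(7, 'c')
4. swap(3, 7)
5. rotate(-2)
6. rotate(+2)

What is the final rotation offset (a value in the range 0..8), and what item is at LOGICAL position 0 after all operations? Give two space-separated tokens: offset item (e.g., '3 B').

After op 1 (replace(2, 'o')): offset=0, physical=[A,B,o,D,E,F,G,H,I], logical=[A,B,o,D,E,F,G,H,I]
After op 2 (rotate(+2)): offset=2, physical=[A,B,o,D,E,F,G,H,I], logical=[o,D,E,F,G,H,I,A,B]
After op 3 (replace(7, 'c')): offset=2, physical=[c,B,o,D,E,F,G,H,I], logical=[o,D,E,F,G,H,I,c,B]
After op 4 (swap(3, 7)): offset=2, physical=[F,B,o,D,E,c,G,H,I], logical=[o,D,E,c,G,H,I,F,B]
After op 5 (rotate(-2)): offset=0, physical=[F,B,o,D,E,c,G,H,I], logical=[F,B,o,D,E,c,G,H,I]
After op 6 (rotate(+2)): offset=2, physical=[F,B,o,D,E,c,G,H,I], logical=[o,D,E,c,G,H,I,F,B]

Answer: 2 o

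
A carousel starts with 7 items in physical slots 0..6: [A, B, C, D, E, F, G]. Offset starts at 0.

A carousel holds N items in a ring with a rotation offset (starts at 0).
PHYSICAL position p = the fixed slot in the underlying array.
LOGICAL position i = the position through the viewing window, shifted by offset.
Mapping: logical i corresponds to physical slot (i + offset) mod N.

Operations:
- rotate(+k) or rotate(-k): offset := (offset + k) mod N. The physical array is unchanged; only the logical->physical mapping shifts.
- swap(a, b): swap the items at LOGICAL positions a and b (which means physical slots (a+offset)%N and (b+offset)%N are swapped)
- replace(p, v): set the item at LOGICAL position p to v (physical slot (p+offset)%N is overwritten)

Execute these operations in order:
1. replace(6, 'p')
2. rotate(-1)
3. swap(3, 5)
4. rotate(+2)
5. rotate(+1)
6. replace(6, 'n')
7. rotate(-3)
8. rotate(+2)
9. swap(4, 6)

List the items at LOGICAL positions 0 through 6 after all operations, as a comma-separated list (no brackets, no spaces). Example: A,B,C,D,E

Answer: n,E,D,C,A,p,F

Derivation:
After op 1 (replace(6, 'p')): offset=0, physical=[A,B,C,D,E,F,p], logical=[A,B,C,D,E,F,p]
After op 2 (rotate(-1)): offset=6, physical=[A,B,C,D,E,F,p], logical=[p,A,B,C,D,E,F]
After op 3 (swap(3, 5)): offset=6, physical=[A,B,E,D,C,F,p], logical=[p,A,B,E,D,C,F]
After op 4 (rotate(+2)): offset=1, physical=[A,B,E,D,C,F,p], logical=[B,E,D,C,F,p,A]
After op 5 (rotate(+1)): offset=2, physical=[A,B,E,D,C,F,p], logical=[E,D,C,F,p,A,B]
After op 6 (replace(6, 'n')): offset=2, physical=[A,n,E,D,C,F,p], logical=[E,D,C,F,p,A,n]
After op 7 (rotate(-3)): offset=6, physical=[A,n,E,D,C,F,p], logical=[p,A,n,E,D,C,F]
After op 8 (rotate(+2)): offset=1, physical=[A,n,E,D,C,F,p], logical=[n,E,D,C,F,p,A]
After op 9 (swap(4, 6)): offset=1, physical=[F,n,E,D,C,A,p], logical=[n,E,D,C,A,p,F]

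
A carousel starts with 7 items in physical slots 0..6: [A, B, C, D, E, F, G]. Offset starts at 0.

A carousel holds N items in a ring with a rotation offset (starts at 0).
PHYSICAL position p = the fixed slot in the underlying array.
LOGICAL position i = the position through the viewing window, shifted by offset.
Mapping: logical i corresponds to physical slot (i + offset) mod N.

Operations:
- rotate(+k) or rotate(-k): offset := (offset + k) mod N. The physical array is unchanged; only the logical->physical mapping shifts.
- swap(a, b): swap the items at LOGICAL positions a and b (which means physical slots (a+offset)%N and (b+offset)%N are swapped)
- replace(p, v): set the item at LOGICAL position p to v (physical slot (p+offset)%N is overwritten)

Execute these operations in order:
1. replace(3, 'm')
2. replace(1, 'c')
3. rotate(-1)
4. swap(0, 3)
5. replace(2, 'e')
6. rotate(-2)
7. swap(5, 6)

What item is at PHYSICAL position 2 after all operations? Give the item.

After op 1 (replace(3, 'm')): offset=0, physical=[A,B,C,m,E,F,G], logical=[A,B,C,m,E,F,G]
After op 2 (replace(1, 'c')): offset=0, physical=[A,c,C,m,E,F,G], logical=[A,c,C,m,E,F,G]
After op 3 (rotate(-1)): offset=6, physical=[A,c,C,m,E,F,G], logical=[G,A,c,C,m,E,F]
After op 4 (swap(0, 3)): offset=6, physical=[A,c,G,m,E,F,C], logical=[C,A,c,G,m,E,F]
After op 5 (replace(2, 'e')): offset=6, physical=[A,e,G,m,E,F,C], logical=[C,A,e,G,m,E,F]
After op 6 (rotate(-2)): offset=4, physical=[A,e,G,m,E,F,C], logical=[E,F,C,A,e,G,m]
After op 7 (swap(5, 6)): offset=4, physical=[A,e,m,G,E,F,C], logical=[E,F,C,A,e,m,G]

Answer: m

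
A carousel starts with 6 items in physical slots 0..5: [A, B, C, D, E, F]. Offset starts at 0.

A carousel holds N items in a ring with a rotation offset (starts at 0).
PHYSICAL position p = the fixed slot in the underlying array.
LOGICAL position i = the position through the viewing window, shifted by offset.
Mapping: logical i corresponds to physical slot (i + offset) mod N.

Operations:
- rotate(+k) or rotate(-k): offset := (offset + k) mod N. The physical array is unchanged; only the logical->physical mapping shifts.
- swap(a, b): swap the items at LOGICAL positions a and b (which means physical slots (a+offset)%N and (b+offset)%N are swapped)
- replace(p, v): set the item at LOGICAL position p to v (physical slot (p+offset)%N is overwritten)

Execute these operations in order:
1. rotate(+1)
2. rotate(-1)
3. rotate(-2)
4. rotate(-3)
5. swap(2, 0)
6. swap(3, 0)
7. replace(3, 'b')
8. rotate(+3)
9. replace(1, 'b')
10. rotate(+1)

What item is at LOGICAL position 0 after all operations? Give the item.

After op 1 (rotate(+1)): offset=1, physical=[A,B,C,D,E,F], logical=[B,C,D,E,F,A]
After op 2 (rotate(-1)): offset=0, physical=[A,B,C,D,E,F], logical=[A,B,C,D,E,F]
After op 3 (rotate(-2)): offset=4, physical=[A,B,C,D,E,F], logical=[E,F,A,B,C,D]
After op 4 (rotate(-3)): offset=1, physical=[A,B,C,D,E,F], logical=[B,C,D,E,F,A]
After op 5 (swap(2, 0)): offset=1, physical=[A,D,C,B,E,F], logical=[D,C,B,E,F,A]
After op 6 (swap(3, 0)): offset=1, physical=[A,E,C,B,D,F], logical=[E,C,B,D,F,A]
After op 7 (replace(3, 'b')): offset=1, physical=[A,E,C,B,b,F], logical=[E,C,B,b,F,A]
After op 8 (rotate(+3)): offset=4, physical=[A,E,C,B,b,F], logical=[b,F,A,E,C,B]
After op 9 (replace(1, 'b')): offset=4, physical=[A,E,C,B,b,b], logical=[b,b,A,E,C,B]
After op 10 (rotate(+1)): offset=5, physical=[A,E,C,B,b,b], logical=[b,A,E,C,B,b]

Answer: b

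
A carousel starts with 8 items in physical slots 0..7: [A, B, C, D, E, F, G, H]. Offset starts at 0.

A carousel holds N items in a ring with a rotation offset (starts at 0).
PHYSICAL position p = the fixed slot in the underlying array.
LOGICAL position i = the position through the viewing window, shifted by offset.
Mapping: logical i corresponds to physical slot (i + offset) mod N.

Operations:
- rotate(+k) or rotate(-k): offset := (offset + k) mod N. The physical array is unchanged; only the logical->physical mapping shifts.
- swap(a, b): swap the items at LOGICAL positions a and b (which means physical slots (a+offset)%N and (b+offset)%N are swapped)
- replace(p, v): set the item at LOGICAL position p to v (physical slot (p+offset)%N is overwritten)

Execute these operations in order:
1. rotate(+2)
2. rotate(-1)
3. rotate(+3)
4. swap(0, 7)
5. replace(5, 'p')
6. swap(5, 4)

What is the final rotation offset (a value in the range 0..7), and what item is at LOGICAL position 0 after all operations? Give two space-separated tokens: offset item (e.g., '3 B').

After op 1 (rotate(+2)): offset=2, physical=[A,B,C,D,E,F,G,H], logical=[C,D,E,F,G,H,A,B]
After op 2 (rotate(-1)): offset=1, physical=[A,B,C,D,E,F,G,H], logical=[B,C,D,E,F,G,H,A]
After op 3 (rotate(+3)): offset=4, physical=[A,B,C,D,E,F,G,H], logical=[E,F,G,H,A,B,C,D]
After op 4 (swap(0, 7)): offset=4, physical=[A,B,C,E,D,F,G,H], logical=[D,F,G,H,A,B,C,E]
After op 5 (replace(5, 'p')): offset=4, physical=[A,p,C,E,D,F,G,H], logical=[D,F,G,H,A,p,C,E]
After op 6 (swap(5, 4)): offset=4, physical=[p,A,C,E,D,F,G,H], logical=[D,F,G,H,p,A,C,E]

Answer: 4 D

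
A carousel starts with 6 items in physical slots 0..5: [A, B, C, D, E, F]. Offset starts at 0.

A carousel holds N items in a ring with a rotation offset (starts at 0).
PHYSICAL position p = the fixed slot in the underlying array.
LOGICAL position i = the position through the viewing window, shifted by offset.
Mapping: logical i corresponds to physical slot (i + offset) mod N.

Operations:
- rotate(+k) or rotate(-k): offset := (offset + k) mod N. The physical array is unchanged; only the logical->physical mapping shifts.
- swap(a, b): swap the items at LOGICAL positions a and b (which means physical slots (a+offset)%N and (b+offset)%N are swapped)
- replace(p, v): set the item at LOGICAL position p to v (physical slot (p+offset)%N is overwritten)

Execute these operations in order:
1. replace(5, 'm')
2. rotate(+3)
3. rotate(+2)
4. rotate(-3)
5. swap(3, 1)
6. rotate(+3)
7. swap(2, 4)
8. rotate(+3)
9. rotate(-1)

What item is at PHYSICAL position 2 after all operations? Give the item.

Answer: C

Derivation:
After op 1 (replace(5, 'm')): offset=0, physical=[A,B,C,D,E,m], logical=[A,B,C,D,E,m]
After op 2 (rotate(+3)): offset=3, physical=[A,B,C,D,E,m], logical=[D,E,m,A,B,C]
After op 3 (rotate(+2)): offset=5, physical=[A,B,C,D,E,m], logical=[m,A,B,C,D,E]
After op 4 (rotate(-3)): offset=2, physical=[A,B,C,D,E,m], logical=[C,D,E,m,A,B]
After op 5 (swap(3, 1)): offset=2, physical=[A,B,C,m,E,D], logical=[C,m,E,D,A,B]
After op 6 (rotate(+3)): offset=5, physical=[A,B,C,m,E,D], logical=[D,A,B,C,m,E]
After op 7 (swap(2, 4)): offset=5, physical=[A,m,C,B,E,D], logical=[D,A,m,C,B,E]
After op 8 (rotate(+3)): offset=2, physical=[A,m,C,B,E,D], logical=[C,B,E,D,A,m]
After op 9 (rotate(-1)): offset=1, physical=[A,m,C,B,E,D], logical=[m,C,B,E,D,A]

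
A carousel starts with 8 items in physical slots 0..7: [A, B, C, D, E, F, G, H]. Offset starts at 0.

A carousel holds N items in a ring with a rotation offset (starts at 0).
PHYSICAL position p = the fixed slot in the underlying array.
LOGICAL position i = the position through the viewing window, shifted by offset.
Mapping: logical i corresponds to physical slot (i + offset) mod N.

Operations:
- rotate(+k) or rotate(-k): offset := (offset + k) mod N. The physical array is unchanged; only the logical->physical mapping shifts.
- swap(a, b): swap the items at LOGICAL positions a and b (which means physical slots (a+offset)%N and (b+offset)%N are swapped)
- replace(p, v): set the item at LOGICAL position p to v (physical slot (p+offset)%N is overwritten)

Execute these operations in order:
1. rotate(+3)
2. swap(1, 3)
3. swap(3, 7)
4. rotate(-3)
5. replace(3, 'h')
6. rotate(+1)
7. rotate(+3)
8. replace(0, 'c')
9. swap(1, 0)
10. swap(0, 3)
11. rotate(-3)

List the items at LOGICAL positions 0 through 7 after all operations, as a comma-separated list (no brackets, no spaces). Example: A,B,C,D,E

After op 1 (rotate(+3)): offset=3, physical=[A,B,C,D,E,F,G,H], logical=[D,E,F,G,H,A,B,C]
After op 2 (swap(1, 3)): offset=3, physical=[A,B,C,D,G,F,E,H], logical=[D,G,F,E,H,A,B,C]
After op 3 (swap(3, 7)): offset=3, physical=[A,B,E,D,G,F,C,H], logical=[D,G,F,C,H,A,B,E]
After op 4 (rotate(-3)): offset=0, physical=[A,B,E,D,G,F,C,H], logical=[A,B,E,D,G,F,C,H]
After op 5 (replace(3, 'h')): offset=0, physical=[A,B,E,h,G,F,C,H], logical=[A,B,E,h,G,F,C,H]
After op 6 (rotate(+1)): offset=1, physical=[A,B,E,h,G,F,C,H], logical=[B,E,h,G,F,C,H,A]
After op 7 (rotate(+3)): offset=4, physical=[A,B,E,h,G,F,C,H], logical=[G,F,C,H,A,B,E,h]
After op 8 (replace(0, 'c')): offset=4, physical=[A,B,E,h,c,F,C,H], logical=[c,F,C,H,A,B,E,h]
After op 9 (swap(1, 0)): offset=4, physical=[A,B,E,h,F,c,C,H], logical=[F,c,C,H,A,B,E,h]
After op 10 (swap(0, 3)): offset=4, physical=[A,B,E,h,H,c,C,F], logical=[H,c,C,F,A,B,E,h]
After op 11 (rotate(-3)): offset=1, physical=[A,B,E,h,H,c,C,F], logical=[B,E,h,H,c,C,F,A]

Answer: B,E,h,H,c,C,F,A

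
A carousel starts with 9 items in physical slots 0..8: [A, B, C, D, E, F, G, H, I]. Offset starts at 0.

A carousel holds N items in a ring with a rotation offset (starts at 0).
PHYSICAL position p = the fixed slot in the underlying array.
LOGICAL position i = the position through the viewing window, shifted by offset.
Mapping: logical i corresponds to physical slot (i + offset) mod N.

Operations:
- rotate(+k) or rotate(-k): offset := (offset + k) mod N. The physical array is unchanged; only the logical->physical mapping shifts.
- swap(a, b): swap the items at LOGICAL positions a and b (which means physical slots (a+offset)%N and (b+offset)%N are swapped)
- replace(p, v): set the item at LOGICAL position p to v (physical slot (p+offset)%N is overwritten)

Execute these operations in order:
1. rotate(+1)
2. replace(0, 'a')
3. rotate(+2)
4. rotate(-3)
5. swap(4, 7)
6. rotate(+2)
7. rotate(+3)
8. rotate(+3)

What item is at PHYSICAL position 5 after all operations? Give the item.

After op 1 (rotate(+1)): offset=1, physical=[A,B,C,D,E,F,G,H,I], logical=[B,C,D,E,F,G,H,I,A]
After op 2 (replace(0, 'a')): offset=1, physical=[A,a,C,D,E,F,G,H,I], logical=[a,C,D,E,F,G,H,I,A]
After op 3 (rotate(+2)): offset=3, physical=[A,a,C,D,E,F,G,H,I], logical=[D,E,F,G,H,I,A,a,C]
After op 4 (rotate(-3)): offset=0, physical=[A,a,C,D,E,F,G,H,I], logical=[A,a,C,D,E,F,G,H,I]
After op 5 (swap(4, 7)): offset=0, physical=[A,a,C,D,H,F,G,E,I], logical=[A,a,C,D,H,F,G,E,I]
After op 6 (rotate(+2)): offset=2, physical=[A,a,C,D,H,F,G,E,I], logical=[C,D,H,F,G,E,I,A,a]
After op 7 (rotate(+3)): offset=5, physical=[A,a,C,D,H,F,G,E,I], logical=[F,G,E,I,A,a,C,D,H]
After op 8 (rotate(+3)): offset=8, physical=[A,a,C,D,H,F,G,E,I], logical=[I,A,a,C,D,H,F,G,E]

Answer: F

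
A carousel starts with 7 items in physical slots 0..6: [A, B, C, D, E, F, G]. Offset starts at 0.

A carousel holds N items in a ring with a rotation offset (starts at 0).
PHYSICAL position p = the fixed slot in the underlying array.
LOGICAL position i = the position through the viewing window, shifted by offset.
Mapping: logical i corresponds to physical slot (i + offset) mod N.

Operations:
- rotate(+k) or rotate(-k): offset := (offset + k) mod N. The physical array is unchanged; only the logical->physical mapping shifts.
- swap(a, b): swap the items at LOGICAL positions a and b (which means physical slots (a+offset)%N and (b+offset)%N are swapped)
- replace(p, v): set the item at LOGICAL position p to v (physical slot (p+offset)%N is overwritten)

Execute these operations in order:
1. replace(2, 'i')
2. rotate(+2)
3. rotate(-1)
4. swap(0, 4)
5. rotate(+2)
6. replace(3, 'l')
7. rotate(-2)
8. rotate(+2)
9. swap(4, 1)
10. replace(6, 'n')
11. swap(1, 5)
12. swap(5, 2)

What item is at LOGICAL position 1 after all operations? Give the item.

Answer: F

Derivation:
After op 1 (replace(2, 'i')): offset=0, physical=[A,B,i,D,E,F,G], logical=[A,B,i,D,E,F,G]
After op 2 (rotate(+2)): offset=2, physical=[A,B,i,D,E,F,G], logical=[i,D,E,F,G,A,B]
After op 3 (rotate(-1)): offset=1, physical=[A,B,i,D,E,F,G], logical=[B,i,D,E,F,G,A]
After op 4 (swap(0, 4)): offset=1, physical=[A,F,i,D,E,B,G], logical=[F,i,D,E,B,G,A]
After op 5 (rotate(+2)): offset=3, physical=[A,F,i,D,E,B,G], logical=[D,E,B,G,A,F,i]
After op 6 (replace(3, 'l')): offset=3, physical=[A,F,i,D,E,B,l], logical=[D,E,B,l,A,F,i]
After op 7 (rotate(-2)): offset=1, physical=[A,F,i,D,E,B,l], logical=[F,i,D,E,B,l,A]
After op 8 (rotate(+2)): offset=3, physical=[A,F,i,D,E,B,l], logical=[D,E,B,l,A,F,i]
After op 9 (swap(4, 1)): offset=3, physical=[E,F,i,D,A,B,l], logical=[D,A,B,l,E,F,i]
After op 10 (replace(6, 'n')): offset=3, physical=[E,F,n,D,A,B,l], logical=[D,A,B,l,E,F,n]
After op 11 (swap(1, 5)): offset=3, physical=[E,A,n,D,F,B,l], logical=[D,F,B,l,E,A,n]
After op 12 (swap(5, 2)): offset=3, physical=[E,B,n,D,F,A,l], logical=[D,F,A,l,E,B,n]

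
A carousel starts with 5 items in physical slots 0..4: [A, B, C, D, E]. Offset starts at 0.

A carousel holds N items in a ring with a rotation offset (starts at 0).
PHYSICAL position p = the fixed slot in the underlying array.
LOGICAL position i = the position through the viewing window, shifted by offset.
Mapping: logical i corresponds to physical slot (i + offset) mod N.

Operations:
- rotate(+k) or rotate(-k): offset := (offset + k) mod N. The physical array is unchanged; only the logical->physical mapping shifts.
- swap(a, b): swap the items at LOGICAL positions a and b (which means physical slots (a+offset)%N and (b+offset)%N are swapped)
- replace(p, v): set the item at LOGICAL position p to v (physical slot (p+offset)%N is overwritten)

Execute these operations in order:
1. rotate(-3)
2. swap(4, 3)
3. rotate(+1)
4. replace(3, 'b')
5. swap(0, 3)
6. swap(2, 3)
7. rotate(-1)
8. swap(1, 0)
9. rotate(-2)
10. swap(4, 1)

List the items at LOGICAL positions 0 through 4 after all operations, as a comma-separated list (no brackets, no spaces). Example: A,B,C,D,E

After op 1 (rotate(-3)): offset=2, physical=[A,B,C,D,E], logical=[C,D,E,A,B]
After op 2 (swap(4, 3)): offset=2, physical=[B,A,C,D,E], logical=[C,D,E,B,A]
After op 3 (rotate(+1)): offset=3, physical=[B,A,C,D,E], logical=[D,E,B,A,C]
After op 4 (replace(3, 'b')): offset=3, physical=[B,b,C,D,E], logical=[D,E,B,b,C]
After op 5 (swap(0, 3)): offset=3, physical=[B,D,C,b,E], logical=[b,E,B,D,C]
After op 6 (swap(2, 3)): offset=3, physical=[D,B,C,b,E], logical=[b,E,D,B,C]
After op 7 (rotate(-1)): offset=2, physical=[D,B,C,b,E], logical=[C,b,E,D,B]
After op 8 (swap(1, 0)): offset=2, physical=[D,B,b,C,E], logical=[b,C,E,D,B]
After op 9 (rotate(-2)): offset=0, physical=[D,B,b,C,E], logical=[D,B,b,C,E]
After op 10 (swap(4, 1)): offset=0, physical=[D,E,b,C,B], logical=[D,E,b,C,B]

Answer: D,E,b,C,B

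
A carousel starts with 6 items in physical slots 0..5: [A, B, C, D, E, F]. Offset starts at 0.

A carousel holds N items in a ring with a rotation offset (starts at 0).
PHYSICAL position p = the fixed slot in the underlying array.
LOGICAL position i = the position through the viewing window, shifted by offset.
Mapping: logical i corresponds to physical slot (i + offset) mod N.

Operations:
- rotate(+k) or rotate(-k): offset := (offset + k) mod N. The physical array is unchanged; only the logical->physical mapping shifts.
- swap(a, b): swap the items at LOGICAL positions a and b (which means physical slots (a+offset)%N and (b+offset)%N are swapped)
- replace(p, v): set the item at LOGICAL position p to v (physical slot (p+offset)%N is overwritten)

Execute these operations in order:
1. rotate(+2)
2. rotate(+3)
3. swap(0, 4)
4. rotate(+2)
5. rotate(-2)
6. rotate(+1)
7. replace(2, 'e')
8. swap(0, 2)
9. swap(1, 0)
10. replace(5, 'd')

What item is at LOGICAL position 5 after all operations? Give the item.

After op 1 (rotate(+2)): offset=2, physical=[A,B,C,D,E,F], logical=[C,D,E,F,A,B]
After op 2 (rotate(+3)): offset=5, physical=[A,B,C,D,E,F], logical=[F,A,B,C,D,E]
After op 3 (swap(0, 4)): offset=5, physical=[A,B,C,F,E,D], logical=[D,A,B,C,F,E]
After op 4 (rotate(+2)): offset=1, physical=[A,B,C,F,E,D], logical=[B,C,F,E,D,A]
After op 5 (rotate(-2)): offset=5, physical=[A,B,C,F,E,D], logical=[D,A,B,C,F,E]
After op 6 (rotate(+1)): offset=0, physical=[A,B,C,F,E,D], logical=[A,B,C,F,E,D]
After op 7 (replace(2, 'e')): offset=0, physical=[A,B,e,F,E,D], logical=[A,B,e,F,E,D]
After op 8 (swap(0, 2)): offset=0, physical=[e,B,A,F,E,D], logical=[e,B,A,F,E,D]
After op 9 (swap(1, 0)): offset=0, physical=[B,e,A,F,E,D], logical=[B,e,A,F,E,D]
After op 10 (replace(5, 'd')): offset=0, physical=[B,e,A,F,E,d], logical=[B,e,A,F,E,d]

Answer: d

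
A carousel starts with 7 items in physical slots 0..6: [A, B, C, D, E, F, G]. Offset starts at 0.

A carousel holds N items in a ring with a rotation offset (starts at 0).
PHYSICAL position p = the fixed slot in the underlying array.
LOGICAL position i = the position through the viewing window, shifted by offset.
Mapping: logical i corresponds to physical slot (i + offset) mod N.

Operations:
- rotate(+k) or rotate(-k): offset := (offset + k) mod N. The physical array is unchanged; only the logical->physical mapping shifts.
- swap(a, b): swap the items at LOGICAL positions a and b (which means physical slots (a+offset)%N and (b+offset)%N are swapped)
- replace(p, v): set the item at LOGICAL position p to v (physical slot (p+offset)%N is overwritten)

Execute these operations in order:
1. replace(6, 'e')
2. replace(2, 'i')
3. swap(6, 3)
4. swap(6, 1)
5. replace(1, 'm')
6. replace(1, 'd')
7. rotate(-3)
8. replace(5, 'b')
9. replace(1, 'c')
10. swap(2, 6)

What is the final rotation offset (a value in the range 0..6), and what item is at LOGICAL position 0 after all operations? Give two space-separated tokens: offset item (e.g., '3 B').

After op 1 (replace(6, 'e')): offset=0, physical=[A,B,C,D,E,F,e], logical=[A,B,C,D,E,F,e]
After op 2 (replace(2, 'i')): offset=0, physical=[A,B,i,D,E,F,e], logical=[A,B,i,D,E,F,e]
After op 3 (swap(6, 3)): offset=0, physical=[A,B,i,e,E,F,D], logical=[A,B,i,e,E,F,D]
After op 4 (swap(6, 1)): offset=0, physical=[A,D,i,e,E,F,B], logical=[A,D,i,e,E,F,B]
After op 5 (replace(1, 'm')): offset=0, physical=[A,m,i,e,E,F,B], logical=[A,m,i,e,E,F,B]
After op 6 (replace(1, 'd')): offset=0, physical=[A,d,i,e,E,F,B], logical=[A,d,i,e,E,F,B]
After op 7 (rotate(-3)): offset=4, physical=[A,d,i,e,E,F,B], logical=[E,F,B,A,d,i,e]
After op 8 (replace(5, 'b')): offset=4, physical=[A,d,b,e,E,F,B], logical=[E,F,B,A,d,b,e]
After op 9 (replace(1, 'c')): offset=4, physical=[A,d,b,e,E,c,B], logical=[E,c,B,A,d,b,e]
After op 10 (swap(2, 6)): offset=4, physical=[A,d,b,B,E,c,e], logical=[E,c,e,A,d,b,B]

Answer: 4 E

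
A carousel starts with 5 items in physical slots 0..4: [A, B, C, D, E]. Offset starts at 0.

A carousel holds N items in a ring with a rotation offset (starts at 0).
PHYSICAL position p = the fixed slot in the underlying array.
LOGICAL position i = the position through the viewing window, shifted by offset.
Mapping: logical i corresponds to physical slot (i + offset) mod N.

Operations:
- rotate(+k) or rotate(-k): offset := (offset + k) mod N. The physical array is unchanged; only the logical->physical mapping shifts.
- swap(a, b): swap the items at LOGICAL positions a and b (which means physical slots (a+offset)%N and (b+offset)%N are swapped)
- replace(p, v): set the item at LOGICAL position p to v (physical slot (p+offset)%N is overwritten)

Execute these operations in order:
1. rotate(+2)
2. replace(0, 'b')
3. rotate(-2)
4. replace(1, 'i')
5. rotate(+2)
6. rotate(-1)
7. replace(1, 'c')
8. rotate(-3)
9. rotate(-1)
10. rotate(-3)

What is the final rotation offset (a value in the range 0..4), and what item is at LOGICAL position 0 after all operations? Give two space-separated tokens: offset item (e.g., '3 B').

Answer: 4 E

Derivation:
After op 1 (rotate(+2)): offset=2, physical=[A,B,C,D,E], logical=[C,D,E,A,B]
After op 2 (replace(0, 'b')): offset=2, physical=[A,B,b,D,E], logical=[b,D,E,A,B]
After op 3 (rotate(-2)): offset=0, physical=[A,B,b,D,E], logical=[A,B,b,D,E]
After op 4 (replace(1, 'i')): offset=0, physical=[A,i,b,D,E], logical=[A,i,b,D,E]
After op 5 (rotate(+2)): offset=2, physical=[A,i,b,D,E], logical=[b,D,E,A,i]
After op 6 (rotate(-1)): offset=1, physical=[A,i,b,D,E], logical=[i,b,D,E,A]
After op 7 (replace(1, 'c')): offset=1, physical=[A,i,c,D,E], logical=[i,c,D,E,A]
After op 8 (rotate(-3)): offset=3, physical=[A,i,c,D,E], logical=[D,E,A,i,c]
After op 9 (rotate(-1)): offset=2, physical=[A,i,c,D,E], logical=[c,D,E,A,i]
After op 10 (rotate(-3)): offset=4, physical=[A,i,c,D,E], logical=[E,A,i,c,D]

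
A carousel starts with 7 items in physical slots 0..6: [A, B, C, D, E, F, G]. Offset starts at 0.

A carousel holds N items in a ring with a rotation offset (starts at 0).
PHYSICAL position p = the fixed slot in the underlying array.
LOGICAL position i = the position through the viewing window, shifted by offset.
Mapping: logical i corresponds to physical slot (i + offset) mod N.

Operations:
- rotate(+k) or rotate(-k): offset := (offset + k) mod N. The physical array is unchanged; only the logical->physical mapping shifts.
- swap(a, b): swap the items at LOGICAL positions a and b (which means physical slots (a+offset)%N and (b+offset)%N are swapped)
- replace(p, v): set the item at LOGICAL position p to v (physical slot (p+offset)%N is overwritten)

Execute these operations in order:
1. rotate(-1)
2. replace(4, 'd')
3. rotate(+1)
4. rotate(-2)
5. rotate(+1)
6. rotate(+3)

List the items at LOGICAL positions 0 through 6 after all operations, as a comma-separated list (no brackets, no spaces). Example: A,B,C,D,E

After op 1 (rotate(-1)): offset=6, physical=[A,B,C,D,E,F,G], logical=[G,A,B,C,D,E,F]
After op 2 (replace(4, 'd')): offset=6, physical=[A,B,C,d,E,F,G], logical=[G,A,B,C,d,E,F]
After op 3 (rotate(+1)): offset=0, physical=[A,B,C,d,E,F,G], logical=[A,B,C,d,E,F,G]
After op 4 (rotate(-2)): offset=5, physical=[A,B,C,d,E,F,G], logical=[F,G,A,B,C,d,E]
After op 5 (rotate(+1)): offset=6, physical=[A,B,C,d,E,F,G], logical=[G,A,B,C,d,E,F]
After op 6 (rotate(+3)): offset=2, physical=[A,B,C,d,E,F,G], logical=[C,d,E,F,G,A,B]

Answer: C,d,E,F,G,A,B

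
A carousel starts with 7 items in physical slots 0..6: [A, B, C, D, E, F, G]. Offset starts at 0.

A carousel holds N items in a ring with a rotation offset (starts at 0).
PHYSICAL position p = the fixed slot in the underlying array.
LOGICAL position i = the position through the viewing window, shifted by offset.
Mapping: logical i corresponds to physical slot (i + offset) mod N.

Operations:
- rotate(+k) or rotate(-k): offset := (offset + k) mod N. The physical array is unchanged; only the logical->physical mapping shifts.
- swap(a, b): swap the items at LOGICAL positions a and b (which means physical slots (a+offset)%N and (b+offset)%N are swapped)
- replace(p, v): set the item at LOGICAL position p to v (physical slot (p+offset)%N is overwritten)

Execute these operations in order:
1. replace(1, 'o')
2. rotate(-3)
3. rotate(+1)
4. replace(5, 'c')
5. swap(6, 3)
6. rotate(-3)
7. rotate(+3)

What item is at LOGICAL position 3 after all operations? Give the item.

Answer: E

Derivation:
After op 1 (replace(1, 'o')): offset=0, physical=[A,o,C,D,E,F,G], logical=[A,o,C,D,E,F,G]
After op 2 (rotate(-3)): offset=4, physical=[A,o,C,D,E,F,G], logical=[E,F,G,A,o,C,D]
After op 3 (rotate(+1)): offset=5, physical=[A,o,C,D,E,F,G], logical=[F,G,A,o,C,D,E]
After op 4 (replace(5, 'c')): offset=5, physical=[A,o,C,c,E,F,G], logical=[F,G,A,o,C,c,E]
After op 5 (swap(6, 3)): offset=5, physical=[A,E,C,c,o,F,G], logical=[F,G,A,E,C,c,o]
After op 6 (rotate(-3)): offset=2, physical=[A,E,C,c,o,F,G], logical=[C,c,o,F,G,A,E]
After op 7 (rotate(+3)): offset=5, physical=[A,E,C,c,o,F,G], logical=[F,G,A,E,C,c,o]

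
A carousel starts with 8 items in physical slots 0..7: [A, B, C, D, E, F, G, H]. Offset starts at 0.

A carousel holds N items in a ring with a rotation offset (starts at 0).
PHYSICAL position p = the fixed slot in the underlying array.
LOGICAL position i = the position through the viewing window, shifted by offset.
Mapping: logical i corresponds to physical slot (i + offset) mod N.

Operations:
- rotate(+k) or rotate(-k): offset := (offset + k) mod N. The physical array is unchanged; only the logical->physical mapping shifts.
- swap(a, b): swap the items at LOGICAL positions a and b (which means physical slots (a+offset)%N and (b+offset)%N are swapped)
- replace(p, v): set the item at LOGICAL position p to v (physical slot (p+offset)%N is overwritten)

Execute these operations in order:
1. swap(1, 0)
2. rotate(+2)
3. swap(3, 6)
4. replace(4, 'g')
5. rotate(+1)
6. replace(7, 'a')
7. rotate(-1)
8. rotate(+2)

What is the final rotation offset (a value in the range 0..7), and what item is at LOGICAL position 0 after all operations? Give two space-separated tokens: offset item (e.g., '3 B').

After op 1 (swap(1, 0)): offset=0, physical=[B,A,C,D,E,F,G,H], logical=[B,A,C,D,E,F,G,H]
After op 2 (rotate(+2)): offset=2, physical=[B,A,C,D,E,F,G,H], logical=[C,D,E,F,G,H,B,A]
After op 3 (swap(3, 6)): offset=2, physical=[F,A,C,D,E,B,G,H], logical=[C,D,E,B,G,H,F,A]
After op 4 (replace(4, 'g')): offset=2, physical=[F,A,C,D,E,B,g,H], logical=[C,D,E,B,g,H,F,A]
After op 5 (rotate(+1)): offset=3, physical=[F,A,C,D,E,B,g,H], logical=[D,E,B,g,H,F,A,C]
After op 6 (replace(7, 'a')): offset=3, physical=[F,A,a,D,E,B,g,H], logical=[D,E,B,g,H,F,A,a]
After op 7 (rotate(-1)): offset=2, physical=[F,A,a,D,E,B,g,H], logical=[a,D,E,B,g,H,F,A]
After op 8 (rotate(+2)): offset=4, physical=[F,A,a,D,E,B,g,H], logical=[E,B,g,H,F,A,a,D]

Answer: 4 E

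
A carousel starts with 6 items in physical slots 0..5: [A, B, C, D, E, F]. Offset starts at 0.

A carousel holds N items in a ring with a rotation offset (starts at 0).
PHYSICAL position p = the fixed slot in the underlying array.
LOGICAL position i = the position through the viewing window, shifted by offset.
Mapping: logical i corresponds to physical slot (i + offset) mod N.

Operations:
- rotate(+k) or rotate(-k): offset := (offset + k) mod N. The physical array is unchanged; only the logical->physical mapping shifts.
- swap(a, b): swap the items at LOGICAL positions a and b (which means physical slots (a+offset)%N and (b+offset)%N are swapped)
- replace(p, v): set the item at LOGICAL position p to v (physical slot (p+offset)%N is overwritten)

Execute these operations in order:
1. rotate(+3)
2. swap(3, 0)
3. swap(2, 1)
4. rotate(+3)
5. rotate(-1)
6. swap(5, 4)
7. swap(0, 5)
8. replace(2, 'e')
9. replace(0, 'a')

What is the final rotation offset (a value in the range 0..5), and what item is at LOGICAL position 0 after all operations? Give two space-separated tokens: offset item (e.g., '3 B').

After op 1 (rotate(+3)): offset=3, physical=[A,B,C,D,E,F], logical=[D,E,F,A,B,C]
After op 2 (swap(3, 0)): offset=3, physical=[D,B,C,A,E,F], logical=[A,E,F,D,B,C]
After op 3 (swap(2, 1)): offset=3, physical=[D,B,C,A,F,E], logical=[A,F,E,D,B,C]
After op 4 (rotate(+3)): offset=0, physical=[D,B,C,A,F,E], logical=[D,B,C,A,F,E]
After op 5 (rotate(-1)): offset=5, physical=[D,B,C,A,F,E], logical=[E,D,B,C,A,F]
After op 6 (swap(5, 4)): offset=5, physical=[D,B,C,F,A,E], logical=[E,D,B,C,F,A]
After op 7 (swap(0, 5)): offset=5, physical=[D,B,C,F,E,A], logical=[A,D,B,C,F,E]
After op 8 (replace(2, 'e')): offset=5, physical=[D,e,C,F,E,A], logical=[A,D,e,C,F,E]
After op 9 (replace(0, 'a')): offset=5, physical=[D,e,C,F,E,a], logical=[a,D,e,C,F,E]

Answer: 5 a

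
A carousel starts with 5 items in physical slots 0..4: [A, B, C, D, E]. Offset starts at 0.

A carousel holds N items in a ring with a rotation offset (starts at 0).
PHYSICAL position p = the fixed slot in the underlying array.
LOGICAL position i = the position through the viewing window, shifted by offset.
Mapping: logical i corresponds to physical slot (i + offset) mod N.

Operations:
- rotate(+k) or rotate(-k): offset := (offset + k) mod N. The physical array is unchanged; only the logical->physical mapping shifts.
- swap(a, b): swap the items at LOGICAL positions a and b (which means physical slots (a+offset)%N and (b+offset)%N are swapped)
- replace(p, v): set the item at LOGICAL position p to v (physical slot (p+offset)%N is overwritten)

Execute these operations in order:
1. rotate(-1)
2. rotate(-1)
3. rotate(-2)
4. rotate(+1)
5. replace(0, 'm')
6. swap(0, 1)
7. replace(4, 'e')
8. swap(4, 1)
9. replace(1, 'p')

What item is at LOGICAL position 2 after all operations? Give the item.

Answer: E

Derivation:
After op 1 (rotate(-1)): offset=4, physical=[A,B,C,D,E], logical=[E,A,B,C,D]
After op 2 (rotate(-1)): offset=3, physical=[A,B,C,D,E], logical=[D,E,A,B,C]
After op 3 (rotate(-2)): offset=1, physical=[A,B,C,D,E], logical=[B,C,D,E,A]
After op 4 (rotate(+1)): offset=2, physical=[A,B,C,D,E], logical=[C,D,E,A,B]
After op 5 (replace(0, 'm')): offset=2, physical=[A,B,m,D,E], logical=[m,D,E,A,B]
After op 6 (swap(0, 1)): offset=2, physical=[A,B,D,m,E], logical=[D,m,E,A,B]
After op 7 (replace(4, 'e')): offset=2, physical=[A,e,D,m,E], logical=[D,m,E,A,e]
After op 8 (swap(4, 1)): offset=2, physical=[A,m,D,e,E], logical=[D,e,E,A,m]
After op 9 (replace(1, 'p')): offset=2, physical=[A,m,D,p,E], logical=[D,p,E,A,m]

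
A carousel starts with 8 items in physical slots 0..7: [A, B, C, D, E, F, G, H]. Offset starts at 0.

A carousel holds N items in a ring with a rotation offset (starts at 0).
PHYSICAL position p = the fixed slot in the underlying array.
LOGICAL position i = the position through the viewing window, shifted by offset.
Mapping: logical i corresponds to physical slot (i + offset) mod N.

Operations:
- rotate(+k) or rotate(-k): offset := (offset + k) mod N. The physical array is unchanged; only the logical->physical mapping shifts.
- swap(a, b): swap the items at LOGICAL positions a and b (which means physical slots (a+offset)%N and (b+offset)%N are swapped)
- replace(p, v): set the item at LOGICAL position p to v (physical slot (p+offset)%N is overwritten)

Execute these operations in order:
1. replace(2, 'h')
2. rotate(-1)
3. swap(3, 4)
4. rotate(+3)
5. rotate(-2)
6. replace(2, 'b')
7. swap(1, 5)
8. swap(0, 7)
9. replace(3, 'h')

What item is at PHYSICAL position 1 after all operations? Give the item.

After op 1 (replace(2, 'h')): offset=0, physical=[A,B,h,D,E,F,G,H], logical=[A,B,h,D,E,F,G,H]
After op 2 (rotate(-1)): offset=7, physical=[A,B,h,D,E,F,G,H], logical=[H,A,B,h,D,E,F,G]
After op 3 (swap(3, 4)): offset=7, physical=[A,B,D,h,E,F,G,H], logical=[H,A,B,D,h,E,F,G]
After op 4 (rotate(+3)): offset=2, physical=[A,B,D,h,E,F,G,H], logical=[D,h,E,F,G,H,A,B]
After op 5 (rotate(-2)): offset=0, physical=[A,B,D,h,E,F,G,H], logical=[A,B,D,h,E,F,G,H]
After op 6 (replace(2, 'b')): offset=0, physical=[A,B,b,h,E,F,G,H], logical=[A,B,b,h,E,F,G,H]
After op 7 (swap(1, 5)): offset=0, physical=[A,F,b,h,E,B,G,H], logical=[A,F,b,h,E,B,G,H]
After op 8 (swap(0, 7)): offset=0, physical=[H,F,b,h,E,B,G,A], logical=[H,F,b,h,E,B,G,A]
After op 9 (replace(3, 'h')): offset=0, physical=[H,F,b,h,E,B,G,A], logical=[H,F,b,h,E,B,G,A]

Answer: F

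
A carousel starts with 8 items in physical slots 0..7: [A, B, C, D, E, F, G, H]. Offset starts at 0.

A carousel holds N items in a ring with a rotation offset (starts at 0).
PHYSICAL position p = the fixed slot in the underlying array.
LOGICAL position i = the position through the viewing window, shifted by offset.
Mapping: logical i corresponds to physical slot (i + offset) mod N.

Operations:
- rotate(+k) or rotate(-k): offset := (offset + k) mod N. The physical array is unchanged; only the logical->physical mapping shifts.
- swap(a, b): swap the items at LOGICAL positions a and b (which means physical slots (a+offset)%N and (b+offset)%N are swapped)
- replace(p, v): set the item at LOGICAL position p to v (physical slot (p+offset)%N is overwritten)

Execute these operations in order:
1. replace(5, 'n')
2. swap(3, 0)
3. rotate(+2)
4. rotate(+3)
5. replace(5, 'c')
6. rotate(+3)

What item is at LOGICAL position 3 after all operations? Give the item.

Answer: A

Derivation:
After op 1 (replace(5, 'n')): offset=0, physical=[A,B,C,D,E,n,G,H], logical=[A,B,C,D,E,n,G,H]
After op 2 (swap(3, 0)): offset=0, physical=[D,B,C,A,E,n,G,H], logical=[D,B,C,A,E,n,G,H]
After op 3 (rotate(+2)): offset=2, physical=[D,B,C,A,E,n,G,H], logical=[C,A,E,n,G,H,D,B]
After op 4 (rotate(+3)): offset=5, physical=[D,B,C,A,E,n,G,H], logical=[n,G,H,D,B,C,A,E]
After op 5 (replace(5, 'c')): offset=5, physical=[D,B,c,A,E,n,G,H], logical=[n,G,H,D,B,c,A,E]
After op 6 (rotate(+3)): offset=0, physical=[D,B,c,A,E,n,G,H], logical=[D,B,c,A,E,n,G,H]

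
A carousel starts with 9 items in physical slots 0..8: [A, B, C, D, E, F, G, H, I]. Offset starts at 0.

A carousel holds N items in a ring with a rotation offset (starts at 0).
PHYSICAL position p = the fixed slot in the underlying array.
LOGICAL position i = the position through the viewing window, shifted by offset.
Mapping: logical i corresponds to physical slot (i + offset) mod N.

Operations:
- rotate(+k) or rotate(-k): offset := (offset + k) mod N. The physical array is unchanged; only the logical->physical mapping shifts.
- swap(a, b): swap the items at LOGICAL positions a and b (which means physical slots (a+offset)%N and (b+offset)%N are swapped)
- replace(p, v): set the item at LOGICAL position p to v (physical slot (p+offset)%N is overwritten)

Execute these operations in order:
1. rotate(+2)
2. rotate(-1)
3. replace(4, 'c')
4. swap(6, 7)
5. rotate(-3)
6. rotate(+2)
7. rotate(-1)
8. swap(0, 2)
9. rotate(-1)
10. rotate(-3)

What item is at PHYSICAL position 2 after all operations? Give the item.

After op 1 (rotate(+2)): offset=2, physical=[A,B,C,D,E,F,G,H,I], logical=[C,D,E,F,G,H,I,A,B]
After op 2 (rotate(-1)): offset=1, physical=[A,B,C,D,E,F,G,H,I], logical=[B,C,D,E,F,G,H,I,A]
After op 3 (replace(4, 'c')): offset=1, physical=[A,B,C,D,E,c,G,H,I], logical=[B,C,D,E,c,G,H,I,A]
After op 4 (swap(6, 7)): offset=1, physical=[A,B,C,D,E,c,G,I,H], logical=[B,C,D,E,c,G,I,H,A]
After op 5 (rotate(-3)): offset=7, physical=[A,B,C,D,E,c,G,I,H], logical=[I,H,A,B,C,D,E,c,G]
After op 6 (rotate(+2)): offset=0, physical=[A,B,C,D,E,c,G,I,H], logical=[A,B,C,D,E,c,G,I,H]
After op 7 (rotate(-1)): offset=8, physical=[A,B,C,D,E,c,G,I,H], logical=[H,A,B,C,D,E,c,G,I]
After op 8 (swap(0, 2)): offset=8, physical=[A,H,C,D,E,c,G,I,B], logical=[B,A,H,C,D,E,c,G,I]
After op 9 (rotate(-1)): offset=7, physical=[A,H,C,D,E,c,G,I,B], logical=[I,B,A,H,C,D,E,c,G]
After op 10 (rotate(-3)): offset=4, physical=[A,H,C,D,E,c,G,I,B], logical=[E,c,G,I,B,A,H,C,D]

Answer: C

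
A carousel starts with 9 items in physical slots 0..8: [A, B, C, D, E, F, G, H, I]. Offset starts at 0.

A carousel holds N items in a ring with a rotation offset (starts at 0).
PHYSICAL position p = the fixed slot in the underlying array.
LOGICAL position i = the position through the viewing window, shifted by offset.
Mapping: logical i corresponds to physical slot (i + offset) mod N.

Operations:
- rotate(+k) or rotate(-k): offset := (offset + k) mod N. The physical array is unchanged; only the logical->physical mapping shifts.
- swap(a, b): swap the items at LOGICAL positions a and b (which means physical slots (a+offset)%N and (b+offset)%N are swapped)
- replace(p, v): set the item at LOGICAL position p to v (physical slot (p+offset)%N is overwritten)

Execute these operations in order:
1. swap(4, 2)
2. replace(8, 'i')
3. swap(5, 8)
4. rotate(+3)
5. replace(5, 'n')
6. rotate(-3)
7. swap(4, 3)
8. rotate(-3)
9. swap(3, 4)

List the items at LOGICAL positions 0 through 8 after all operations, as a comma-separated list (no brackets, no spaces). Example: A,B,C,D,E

Answer: G,H,n,B,A,E,C,D,i

Derivation:
After op 1 (swap(4, 2)): offset=0, physical=[A,B,E,D,C,F,G,H,I], logical=[A,B,E,D,C,F,G,H,I]
After op 2 (replace(8, 'i')): offset=0, physical=[A,B,E,D,C,F,G,H,i], logical=[A,B,E,D,C,F,G,H,i]
After op 3 (swap(5, 8)): offset=0, physical=[A,B,E,D,C,i,G,H,F], logical=[A,B,E,D,C,i,G,H,F]
After op 4 (rotate(+3)): offset=3, physical=[A,B,E,D,C,i,G,H,F], logical=[D,C,i,G,H,F,A,B,E]
After op 5 (replace(5, 'n')): offset=3, physical=[A,B,E,D,C,i,G,H,n], logical=[D,C,i,G,H,n,A,B,E]
After op 6 (rotate(-3)): offset=0, physical=[A,B,E,D,C,i,G,H,n], logical=[A,B,E,D,C,i,G,H,n]
After op 7 (swap(4, 3)): offset=0, physical=[A,B,E,C,D,i,G,H,n], logical=[A,B,E,C,D,i,G,H,n]
After op 8 (rotate(-3)): offset=6, physical=[A,B,E,C,D,i,G,H,n], logical=[G,H,n,A,B,E,C,D,i]
After op 9 (swap(3, 4)): offset=6, physical=[B,A,E,C,D,i,G,H,n], logical=[G,H,n,B,A,E,C,D,i]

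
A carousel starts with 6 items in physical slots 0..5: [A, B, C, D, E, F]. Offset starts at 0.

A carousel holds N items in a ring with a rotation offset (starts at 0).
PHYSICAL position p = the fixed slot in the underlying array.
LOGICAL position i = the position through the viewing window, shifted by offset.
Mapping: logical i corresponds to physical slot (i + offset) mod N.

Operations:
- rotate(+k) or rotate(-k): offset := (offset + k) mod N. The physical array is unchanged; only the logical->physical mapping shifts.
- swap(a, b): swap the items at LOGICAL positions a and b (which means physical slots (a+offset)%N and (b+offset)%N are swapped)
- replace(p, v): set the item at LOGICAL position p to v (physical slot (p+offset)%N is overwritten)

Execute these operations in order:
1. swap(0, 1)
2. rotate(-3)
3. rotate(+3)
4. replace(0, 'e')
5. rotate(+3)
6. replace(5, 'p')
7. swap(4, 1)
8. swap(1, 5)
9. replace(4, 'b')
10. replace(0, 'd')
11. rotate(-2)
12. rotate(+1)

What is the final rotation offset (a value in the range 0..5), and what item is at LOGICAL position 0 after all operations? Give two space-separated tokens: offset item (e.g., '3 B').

After op 1 (swap(0, 1)): offset=0, physical=[B,A,C,D,E,F], logical=[B,A,C,D,E,F]
After op 2 (rotate(-3)): offset=3, physical=[B,A,C,D,E,F], logical=[D,E,F,B,A,C]
After op 3 (rotate(+3)): offset=0, physical=[B,A,C,D,E,F], logical=[B,A,C,D,E,F]
After op 4 (replace(0, 'e')): offset=0, physical=[e,A,C,D,E,F], logical=[e,A,C,D,E,F]
After op 5 (rotate(+3)): offset=3, physical=[e,A,C,D,E,F], logical=[D,E,F,e,A,C]
After op 6 (replace(5, 'p')): offset=3, physical=[e,A,p,D,E,F], logical=[D,E,F,e,A,p]
After op 7 (swap(4, 1)): offset=3, physical=[e,E,p,D,A,F], logical=[D,A,F,e,E,p]
After op 8 (swap(1, 5)): offset=3, physical=[e,E,A,D,p,F], logical=[D,p,F,e,E,A]
After op 9 (replace(4, 'b')): offset=3, physical=[e,b,A,D,p,F], logical=[D,p,F,e,b,A]
After op 10 (replace(0, 'd')): offset=3, physical=[e,b,A,d,p,F], logical=[d,p,F,e,b,A]
After op 11 (rotate(-2)): offset=1, physical=[e,b,A,d,p,F], logical=[b,A,d,p,F,e]
After op 12 (rotate(+1)): offset=2, physical=[e,b,A,d,p,F], logical=[A,d,p,F,e,b]

Answer: 2 A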